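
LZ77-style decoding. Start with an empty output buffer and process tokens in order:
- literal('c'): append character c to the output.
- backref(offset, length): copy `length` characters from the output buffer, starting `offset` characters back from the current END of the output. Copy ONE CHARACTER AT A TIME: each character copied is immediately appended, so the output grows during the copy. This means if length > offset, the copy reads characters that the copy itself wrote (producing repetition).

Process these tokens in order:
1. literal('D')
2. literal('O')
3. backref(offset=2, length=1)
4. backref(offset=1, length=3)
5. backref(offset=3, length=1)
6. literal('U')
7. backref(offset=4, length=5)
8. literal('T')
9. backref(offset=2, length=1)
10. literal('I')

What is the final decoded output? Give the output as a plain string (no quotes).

Answer: DODDDDDUDDDUDTDI

Derivation:
Token 1: literal('D'). Output: "D"
Token 2: literal('O'). Output: "DO"
Token 3: backref(off=2, len=1). Copied 'D' from pos 0. Output: "DOD"
Token 4: backref(off=1, len=3) (overlapping!). Copied 'DDD' from pos 2. Output: "DODDDD"
Token 5: backref(off=3, len=1). Copied 'D' from pos 3. Output: "DODDDDD"
Token 6: literal('U'). Output: "DODDDDDU"
Token 7: backref(off=4, len=5) (overlapping!). Copied 'DDDUD' from pos 4. Output: "DODDDDDUDDDUD"
Token 8: literal('T'). Output: "DODDDDDUDDDUDT"
Token 9: backref(off=2, len=1). Copied 'D' from pos 12. Output: "DODDDDDUDDDUDTD"
Token 10: literal('I'). Output: "DODDDDDUDDDUDTDI"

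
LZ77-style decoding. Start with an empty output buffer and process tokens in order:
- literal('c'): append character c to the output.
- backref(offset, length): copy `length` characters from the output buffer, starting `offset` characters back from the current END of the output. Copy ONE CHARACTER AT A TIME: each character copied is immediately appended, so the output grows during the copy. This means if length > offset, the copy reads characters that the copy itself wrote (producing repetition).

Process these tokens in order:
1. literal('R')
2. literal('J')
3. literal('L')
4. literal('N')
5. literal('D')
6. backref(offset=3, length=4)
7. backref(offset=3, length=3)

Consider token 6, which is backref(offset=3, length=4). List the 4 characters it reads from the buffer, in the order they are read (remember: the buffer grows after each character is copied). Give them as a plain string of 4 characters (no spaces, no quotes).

Answer: LNDL

Derivation:
Token 1: literal('R'). Output: "R"
Token 2: literal('J'). Output: "RJ"
Token 3: literal('L'). Output: "RJL"
Token 4: literal('N'). Output: "RJLN"
Token 5: literal('D'). Output: "RJLND"
Token 6: backref(off=3, len=4). Buffer before: "RJLND" (len 5)
  byte 1: read out[2]='L', append. Buffer now: "RJLNDL"
  byte 2: read out[3]='N', append. Buffer now: "RJLNDLN"
  byte 3: read out[4]='D', append. Buffer now: "RJLNDLND"
  byte 4: read out[5]='L', append. Buffer now: "RJLNDLNDL"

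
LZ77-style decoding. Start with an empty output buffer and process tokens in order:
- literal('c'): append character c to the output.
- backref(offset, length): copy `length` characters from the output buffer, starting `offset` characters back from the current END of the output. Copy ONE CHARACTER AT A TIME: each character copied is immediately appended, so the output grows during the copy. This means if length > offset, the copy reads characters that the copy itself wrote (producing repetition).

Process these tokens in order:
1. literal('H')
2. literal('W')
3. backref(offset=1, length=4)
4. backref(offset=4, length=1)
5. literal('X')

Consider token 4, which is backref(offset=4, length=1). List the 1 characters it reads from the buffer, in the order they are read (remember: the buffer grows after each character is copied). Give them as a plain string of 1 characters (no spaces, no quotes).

Token 1: literal('H'). Output: "H"
Token 2: literal('W'). Output: "HW"
Token 3: backref(off=1, len=4) (overlapping!). Copied 'WWWW' from pos 1. Output: "HWWWWW"
Token 4: backref(off=4, len=1). Buffer before: "HWWWWW" (len 6)
  byte 1: read out[2]='W', append. Buffer now: "HWWWWWW"

Answer: W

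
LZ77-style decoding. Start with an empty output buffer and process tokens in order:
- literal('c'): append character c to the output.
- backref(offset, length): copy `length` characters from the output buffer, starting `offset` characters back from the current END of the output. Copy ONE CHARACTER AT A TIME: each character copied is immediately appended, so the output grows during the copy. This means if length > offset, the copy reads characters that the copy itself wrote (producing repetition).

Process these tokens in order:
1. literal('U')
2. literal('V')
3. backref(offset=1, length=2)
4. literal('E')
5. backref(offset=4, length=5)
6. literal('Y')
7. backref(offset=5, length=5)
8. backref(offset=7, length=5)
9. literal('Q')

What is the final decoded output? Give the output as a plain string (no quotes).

Answer: UVVVEVVVEVYVVEVYVYVVEQ

Derivation:
Token 1: literal('U'). Output: "U"
Token 2: literal('V'). Output: "UV"
Token 3: backref(off=1, len=2) (overlapping!). Copied 'VV' from pos 1. Output: "UVVV"
Token 4: literal('E'). Output: "UVVVE"
Token 5: backref(off=4, len=5) (overlapping!). Copied 'VVVEV' from pos 1. Output: "UVVVEVVVEV"
Token 6: literal('Y'). Output: "UVVVEVVVEVY"
Token 7: backref(off=5, len=5). Copied 'VVEVY' from pos 6. Output: "UVVVEVVVEVYVVEVY"
Token 8: backref(off=7, len=5). Copied 'VYVVE' from pos 9. Output: "UVVVEVVVEVYVVEVYVYVVE"
Token 9: literal('Q'). Output: "UVVVEVVVEVYVVEVYVYVVEQ"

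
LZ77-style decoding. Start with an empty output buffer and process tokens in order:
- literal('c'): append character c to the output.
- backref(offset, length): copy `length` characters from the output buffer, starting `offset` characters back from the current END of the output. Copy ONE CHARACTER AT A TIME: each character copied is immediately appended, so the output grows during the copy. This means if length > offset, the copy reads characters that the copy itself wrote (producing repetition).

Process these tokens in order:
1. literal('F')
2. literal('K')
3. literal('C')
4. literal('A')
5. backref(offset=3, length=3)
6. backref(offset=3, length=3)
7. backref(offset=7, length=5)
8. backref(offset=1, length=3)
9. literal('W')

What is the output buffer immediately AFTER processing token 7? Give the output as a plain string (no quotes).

Token 1: literal('F'). Output: "F"
Token 2: literal('K'). Output: "FK"
Token 3: literal('C'). Output: "FKC"
Token 4: literal('A'). Output: "FKCA"
Token 5: backref(off=3, len=3). Copied 'KCA' from pos 1. Output: "FKCAKCA"
Token 6: backref(off=3, len=3). Copied 'KCA' from pos 4. Output: "FKCAKCAKCA"
Token 7: backref(off=7, len=5). Copied 'AKCAK' from pos 3. Output: "FKCAKCAKCAAKCAK"

Answer: FKCAKCAKCAAKCAK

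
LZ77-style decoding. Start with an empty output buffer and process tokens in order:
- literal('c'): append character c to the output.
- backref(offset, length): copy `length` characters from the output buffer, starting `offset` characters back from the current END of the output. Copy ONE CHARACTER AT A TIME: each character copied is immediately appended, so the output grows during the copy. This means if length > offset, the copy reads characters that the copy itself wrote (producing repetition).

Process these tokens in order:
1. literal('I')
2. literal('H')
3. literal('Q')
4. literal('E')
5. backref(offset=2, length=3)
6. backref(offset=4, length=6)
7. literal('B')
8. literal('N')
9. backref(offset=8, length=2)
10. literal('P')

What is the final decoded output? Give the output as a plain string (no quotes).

Answer: IHQEQEQEQEQEQBNEQP

Derivation:
Token 1: literal('I'). Output: "I"
Token 2: literal('H'). Output: "IH"
Token 3: literal('Q'). Output: "IHQ"
Token 4: literal('E'). Output: "IHQE"
Token 5: backref(off=2, len=3) (overlapping!). Copied 'QEQ' from pos 2. Output: "IHQEQEQ"
Token 6: backref(off=4, len=6) (overlapping!). Copied 'EQEQEQ' from pos 3. Output: "IHQEQEQEQEQEQ"
Token 7: literal('B'). Output: "IHQEQEQEQEQEQB"
Token 8: literal('N'). Output: "IHQEQEQEQEQEQBN"
Token 9: backref(off=8, len=2). Copied 'EQ' from pos 7. Output: "IHQEQEQEQEQEQBNEQ"
Token 10: literal('P'). Output: "IHQEQEQEQEQEQBNEQP"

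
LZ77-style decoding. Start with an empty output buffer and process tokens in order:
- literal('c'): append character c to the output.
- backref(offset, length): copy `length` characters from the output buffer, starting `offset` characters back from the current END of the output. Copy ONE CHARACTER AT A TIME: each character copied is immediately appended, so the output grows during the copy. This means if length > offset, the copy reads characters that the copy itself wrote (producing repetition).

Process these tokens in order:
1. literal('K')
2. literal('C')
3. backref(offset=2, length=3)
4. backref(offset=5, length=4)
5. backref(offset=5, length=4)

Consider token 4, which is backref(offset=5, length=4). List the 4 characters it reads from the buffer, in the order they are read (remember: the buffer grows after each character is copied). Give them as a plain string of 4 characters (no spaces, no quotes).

Token 1: literal('K'). Output: "K"
Token 2: literal('C'). Output: "KC"
Token 3: backref(off=2, len=3) (overlapping!). Copied 'KCK' from pos 0. Output: "KCKCK"
Token 4: backref(off=5, len=4). Buffer before: "KCKCK" (len 5)
  byte 1: read out[0]='K', append. Buffer now: "KCKCKK"
  byte 2: read out[1]='C', append. Buffer now: "KCKCKKC"
  byte 3: read out[2]='K', append. Buffer now: "KCKCKKCK"
  byte 4: read out[3]='C', append. Buffer now: "KCKCKKCKC"

Answer: KCKC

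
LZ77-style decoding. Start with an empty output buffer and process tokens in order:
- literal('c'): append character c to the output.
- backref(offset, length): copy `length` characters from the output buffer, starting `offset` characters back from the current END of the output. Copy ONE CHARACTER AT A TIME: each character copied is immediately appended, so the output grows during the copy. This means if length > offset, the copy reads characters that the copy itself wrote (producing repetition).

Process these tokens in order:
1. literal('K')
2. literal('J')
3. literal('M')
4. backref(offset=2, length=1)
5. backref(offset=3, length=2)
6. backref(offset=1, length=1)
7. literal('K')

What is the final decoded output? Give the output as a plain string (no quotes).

Answer: KJMJJMMK

Derivation:
Token 1: literal('K'). Output: "K"
Token 2: literal('J'). Output: "KJ"
Token 3: literal('M'). Output: "KJM"
Token 4: backref(off=2, len=1). Copied 'J' from pos 1. Output: "KJMJ"
Token 5: backref(off=3, len=2). Copied 'JM' from pos 1. Output: "KJMJJM"
Token 6: backref(off=1, len=1). Copied 'M' from pos 5. Output: "KJMJJMM"
Token 7: literal('K'). Output: "KJMJJMMK"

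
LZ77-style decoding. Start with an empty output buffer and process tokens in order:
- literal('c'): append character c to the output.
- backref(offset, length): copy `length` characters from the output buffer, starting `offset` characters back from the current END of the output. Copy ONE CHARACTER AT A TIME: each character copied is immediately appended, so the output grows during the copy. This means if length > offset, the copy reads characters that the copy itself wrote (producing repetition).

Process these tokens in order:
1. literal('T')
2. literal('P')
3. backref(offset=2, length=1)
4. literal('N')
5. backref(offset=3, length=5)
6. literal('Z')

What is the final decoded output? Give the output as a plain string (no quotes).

Answer: TPTNPTNPTZ

Derivation:
Token 1: literal('T'). Output: "T"
Token 2: literal('P'). Output: "TP"
Token 3: backref(off=2, len=1). Copied 'T' from pos 0. Output: "TPT"
Token 4: literal('N'). Output: "TPTN"
Token 5: backref(off=3, len=5) (overlapping!). Copied 'PTNPT' from pos 1. Output: "TPTNPTNPT"
Token 6: literal('Z'). Output: "TPTNPTNPTZ"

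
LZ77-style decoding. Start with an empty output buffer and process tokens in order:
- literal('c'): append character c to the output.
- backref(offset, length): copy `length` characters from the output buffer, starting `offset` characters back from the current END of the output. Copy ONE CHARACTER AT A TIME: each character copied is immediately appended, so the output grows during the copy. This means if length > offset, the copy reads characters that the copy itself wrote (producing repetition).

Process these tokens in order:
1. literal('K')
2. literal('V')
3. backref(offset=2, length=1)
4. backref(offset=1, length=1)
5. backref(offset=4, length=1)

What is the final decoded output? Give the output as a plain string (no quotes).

Answer: KVKKK

Derivation:
Token 1: literal('K'). Output: "K"
Token 2: literal('V'). Output: "KV"
Token 3: backref(off=2, len=1). Copied 'K' from pos 0. Output: "KVK"
Token 4: backref(off=1, len=1). Copied 'K' from pos 2. Output: "KVKK"
Token 5: backref(off=4, len=1). Copied 'K' from pos 0. Output: "KVKKK"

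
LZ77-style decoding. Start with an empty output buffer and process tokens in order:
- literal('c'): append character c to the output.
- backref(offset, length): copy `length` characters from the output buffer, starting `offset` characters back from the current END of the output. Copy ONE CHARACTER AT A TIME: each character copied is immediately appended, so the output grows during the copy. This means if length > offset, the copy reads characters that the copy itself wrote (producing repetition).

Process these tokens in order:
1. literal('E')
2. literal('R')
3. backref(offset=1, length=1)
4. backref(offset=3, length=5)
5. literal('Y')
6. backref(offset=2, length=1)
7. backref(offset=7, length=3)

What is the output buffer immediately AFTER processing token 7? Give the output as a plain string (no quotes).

Token 1: literal('E'). Output: "E"
Token 2: literal('R'). Output: "ER"
Token 3: backref(off=1, len=1). Copied 'R' from pos 1. Output: "ERR"
Token 4: backref(off=3, len=5) (overlapping!). Copied 'ERRER' from pos 0. Output: "ERRERRER"
Token 5: literal('Y'). Output: "ERRERRERY"
Token 6: backref(off=2, len=1). Copied 'R' from pos 7. Output: "ERRERRERYR"
Token 7: backref(off=7, len=3). Copied 'ERR' from pos 3. Output: "ERRERRERYRERR"

Answer: ERRERRERYRERR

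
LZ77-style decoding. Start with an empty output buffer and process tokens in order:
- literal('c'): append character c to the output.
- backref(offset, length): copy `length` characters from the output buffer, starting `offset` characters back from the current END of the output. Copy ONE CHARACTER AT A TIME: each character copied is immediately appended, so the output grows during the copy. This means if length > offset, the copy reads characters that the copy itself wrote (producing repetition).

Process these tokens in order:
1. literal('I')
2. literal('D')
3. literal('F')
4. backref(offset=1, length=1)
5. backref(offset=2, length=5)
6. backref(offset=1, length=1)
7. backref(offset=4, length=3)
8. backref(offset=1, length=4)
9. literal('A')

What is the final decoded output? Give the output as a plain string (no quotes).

Token 1: literal('I'). Output: "I"
Token 2: literal('D'). Output: "ID"
Token 3: literal('F'). Output: "IDF"
Token 4: backref(off=1, len=1). Copied 'F' from pos 2. Output: "IDFF"
Token 5: backref(off=2, len=5) (overlapping!). Copied 'FFFFF' from pos 2. Output: "IDFFFFFFF"
Token 6: backref(off=1, len=1). Copied 'F' from pos 8. Output: "IDFFFFFFFF"
Token 7: backref(off=4, len=3). Copied 'FFF' from pos 6. Output: "IDFFFFFFFFFFF"
Token 8: backref(off=1, len=4) (overlapping!). Copied 'FFFF' from pos 12. Output: "IDFFFFFFFFFFFFFFF"
Token 9: literal('A'). Output: "IDFFFFFFFFFFFFFFFA"

Answer: IDFFFFFFFFFFFFFFFA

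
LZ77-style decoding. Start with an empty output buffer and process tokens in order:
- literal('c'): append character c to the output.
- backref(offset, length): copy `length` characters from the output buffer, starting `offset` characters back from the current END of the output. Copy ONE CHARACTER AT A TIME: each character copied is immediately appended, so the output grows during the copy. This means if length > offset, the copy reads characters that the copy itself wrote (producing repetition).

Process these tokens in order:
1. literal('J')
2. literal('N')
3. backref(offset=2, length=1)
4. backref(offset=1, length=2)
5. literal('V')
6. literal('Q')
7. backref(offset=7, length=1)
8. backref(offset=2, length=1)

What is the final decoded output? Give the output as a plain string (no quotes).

Answer: JNJJJVQJQ

Derivation:
Token 1: literal('J'). Output: "J"
Token 2: literal('N'). Output: "JN"
Token 3: backref(off=2, len=1). Copied 'J' from pos 0. Output: "JNJ"
Token 4: backref(off=1, len=2) (overlapping!). Copied 'JJ' from pos 2. Output: "JNJJJ"
Token 5: literal('V'). Output: "JNJJJV"
Token 6: literal('Q'). Output: "JNJJJVQ"
Token 7: backref(off=7, len=1). Copied 'J' from pos 0. Output: "JNJJJVQJ"
Token 8: backref(off=2, len=1). Copied 'Q' from pos 6. Output: "JNJJJVQJQ"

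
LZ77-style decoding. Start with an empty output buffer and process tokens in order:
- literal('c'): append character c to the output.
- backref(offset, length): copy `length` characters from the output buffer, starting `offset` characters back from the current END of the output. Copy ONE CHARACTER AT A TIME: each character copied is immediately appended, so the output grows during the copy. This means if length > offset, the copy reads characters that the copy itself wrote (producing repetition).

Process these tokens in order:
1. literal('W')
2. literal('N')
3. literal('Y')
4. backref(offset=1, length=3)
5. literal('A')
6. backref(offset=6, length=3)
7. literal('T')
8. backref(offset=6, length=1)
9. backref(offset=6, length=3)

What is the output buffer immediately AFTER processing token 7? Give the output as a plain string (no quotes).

Token 1: literal('W'). Output: "W"
Token 2: literal('N'). Output: "WN"
Token 3: literal('Y'). Output: "WNY"
Token 4: backref(off=1, len=3) (overlapping!). Copied 'YYY' from pos 2. Output: "WNYYYY"
Token 5: literal('A'). Output: "WNYYYYA"
Token 6: backref(off=6, len=3). Copied 'NYY' from pos 1. Output: "WNYYYYANYY"
Token 7: literal('T'). Output: "WNYYYYANYYT"

Answer: WNYYYYANYYT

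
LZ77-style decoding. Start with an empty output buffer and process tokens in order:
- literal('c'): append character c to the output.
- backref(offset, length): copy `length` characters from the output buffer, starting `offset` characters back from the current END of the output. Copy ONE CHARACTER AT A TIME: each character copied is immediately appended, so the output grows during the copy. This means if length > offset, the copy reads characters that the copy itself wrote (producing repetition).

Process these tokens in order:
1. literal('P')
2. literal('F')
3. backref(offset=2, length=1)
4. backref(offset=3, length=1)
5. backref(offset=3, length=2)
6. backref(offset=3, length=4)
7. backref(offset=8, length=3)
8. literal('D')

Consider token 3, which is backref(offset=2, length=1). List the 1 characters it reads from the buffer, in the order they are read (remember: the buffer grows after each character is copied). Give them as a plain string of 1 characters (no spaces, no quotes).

Token 1: literal('P'). Output: "P"
Token 2: literal('F'). Output: "PF"
Token 3: backref(off=2, len=1). Buffer before: "PF" (len 2)
  byte 1: read out[0]='P', append. Buffer now: "PFP"

Answer: P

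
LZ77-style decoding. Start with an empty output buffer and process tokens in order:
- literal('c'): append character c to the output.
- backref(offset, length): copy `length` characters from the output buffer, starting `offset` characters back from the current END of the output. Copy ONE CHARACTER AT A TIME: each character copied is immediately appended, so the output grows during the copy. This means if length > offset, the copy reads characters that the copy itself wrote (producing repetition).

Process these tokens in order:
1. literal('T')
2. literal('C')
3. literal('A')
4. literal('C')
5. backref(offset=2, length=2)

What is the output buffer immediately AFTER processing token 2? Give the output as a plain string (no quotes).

Token 1: literal('T'). Output: "T"
Token 2: literal('C'). Output: "TC"

Answer: TC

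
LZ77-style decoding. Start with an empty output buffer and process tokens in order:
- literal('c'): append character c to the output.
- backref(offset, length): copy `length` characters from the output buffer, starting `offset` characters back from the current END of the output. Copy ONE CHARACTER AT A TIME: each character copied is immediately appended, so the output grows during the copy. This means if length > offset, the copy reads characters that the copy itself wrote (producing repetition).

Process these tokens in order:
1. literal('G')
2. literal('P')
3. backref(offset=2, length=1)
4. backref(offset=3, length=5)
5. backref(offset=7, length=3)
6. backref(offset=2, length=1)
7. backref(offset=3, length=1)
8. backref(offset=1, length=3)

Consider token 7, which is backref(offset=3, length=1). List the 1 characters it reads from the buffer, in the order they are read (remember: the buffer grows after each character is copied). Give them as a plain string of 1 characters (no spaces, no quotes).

Answer: G

Derivation:
Token 1: literal('G'). Output: "G"
Token 2: literal('P'). Output: "GP"
Token 3: backref(off=2, len=1). Copied 'G' from pos 0. Output: "GPG"
Token 4: backref(off=3, len=5) (overlapping!). Copied 'GPGGP' from pos 0. Output: "GPGGPGGP"
Token 5: backref(off=7, len=3). Copied 'PGG' from pos 1. Output: "GPGGPGGPPGG"
Token 6: backref(off=2, len=1). Copied 'G' from pos 9. Output: "GPGGPGGPPGGG"
Token 7: backref(off=3, len=1). Buffer before: "GPGGPGGPPGGG" (len 12)
  byte 1: read out[9]='G', append. Buffer now: "GPGGPGGPPGGGG"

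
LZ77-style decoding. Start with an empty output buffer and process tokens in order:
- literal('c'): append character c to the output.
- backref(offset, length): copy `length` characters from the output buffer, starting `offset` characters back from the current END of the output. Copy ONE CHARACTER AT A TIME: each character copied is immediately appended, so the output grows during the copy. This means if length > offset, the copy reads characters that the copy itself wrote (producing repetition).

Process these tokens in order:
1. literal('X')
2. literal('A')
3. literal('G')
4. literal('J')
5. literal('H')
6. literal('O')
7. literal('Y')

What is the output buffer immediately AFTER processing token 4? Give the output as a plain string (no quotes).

Token 1: literal('X'). Output: "X"
Token 2: literal('A'). Output: "XA"
Token 3: literal('G'). Output: "XAG"
Token 4: literal('J'). Output: "XAGJ"

Answer: XAGJ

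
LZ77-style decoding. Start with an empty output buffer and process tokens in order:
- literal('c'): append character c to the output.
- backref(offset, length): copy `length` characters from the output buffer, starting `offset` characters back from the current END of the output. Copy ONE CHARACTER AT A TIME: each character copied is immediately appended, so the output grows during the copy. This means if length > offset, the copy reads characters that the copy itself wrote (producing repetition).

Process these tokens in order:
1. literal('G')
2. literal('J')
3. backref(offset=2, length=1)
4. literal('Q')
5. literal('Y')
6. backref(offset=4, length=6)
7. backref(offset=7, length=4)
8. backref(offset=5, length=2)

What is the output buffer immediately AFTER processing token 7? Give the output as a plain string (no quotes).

Token 1: literal('G'). Output: "G"
Token 2: literal('J'). Output: "GJ"
Token 3: backref(off=2, len=1). Copied 'G' from pos 0. Output: "GJG"
Token 4: literal('Q'). Output: "GJGQ"
Token 5: literal('Y'). Output: "GJGQY"
Token 6: backref(off=4, len=6) (overlapping!). Copied 'JGQYJG' from pos 1. Output: "GJGQYJGQYJG"
Token 7: backref(off=7, len=4). Copied 'YJGQ' from pos 4. Output: "GJGQYJGQYJGYJGQ"

Answer: GJGQYJGQYJGYJGQ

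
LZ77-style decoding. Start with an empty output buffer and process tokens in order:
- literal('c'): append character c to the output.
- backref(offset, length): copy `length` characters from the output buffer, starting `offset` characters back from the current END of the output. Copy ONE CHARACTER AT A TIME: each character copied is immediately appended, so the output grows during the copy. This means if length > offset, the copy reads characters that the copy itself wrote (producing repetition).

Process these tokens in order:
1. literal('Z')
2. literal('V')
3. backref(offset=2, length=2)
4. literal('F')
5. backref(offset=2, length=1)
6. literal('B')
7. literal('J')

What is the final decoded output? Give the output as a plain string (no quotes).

Token 1: literal('Z'). Output: "Z"
Token 2: literal('V'). Output: "ZV"
Token 3: backref(off=2, len=2). Copied 'ZV' from pos 0. Output: "ZVZV"
Token 4: literal('F'). Output: "ZVZVF"
Token 5: backref(off=2, len=1). Copied 'V' from pos 3. Output: "ZVZVFV"
Token 6: literal('B'). Output: "ZVZVFVB"
Token 7: literal('J'). Output: "ZVZVFVBJ"

Answer: ZVZVFVBJ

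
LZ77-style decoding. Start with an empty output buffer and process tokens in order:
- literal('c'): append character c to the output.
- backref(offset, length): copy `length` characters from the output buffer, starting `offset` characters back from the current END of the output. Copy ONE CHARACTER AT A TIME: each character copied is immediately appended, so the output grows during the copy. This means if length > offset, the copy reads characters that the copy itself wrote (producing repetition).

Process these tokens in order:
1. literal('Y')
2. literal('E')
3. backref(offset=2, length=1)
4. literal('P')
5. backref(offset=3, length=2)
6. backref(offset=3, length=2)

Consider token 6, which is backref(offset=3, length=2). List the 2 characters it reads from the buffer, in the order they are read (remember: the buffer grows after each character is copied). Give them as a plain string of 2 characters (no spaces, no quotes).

Answer: PE

Derivation:
Token 1: literal('Y'). Output: "Y"
Token 2: literal('E'). Output: "YE"
Token 3: backref(off=2, len=1). Copied 'Y' from pos 0. Output: "YEY"
Token 4: literal('P'). Output: "YEYP"
Token 5: backref(off=3, len=2). Copied 'EY' from pos 1. Output: "YEYPEY"
Token 6: backref(off=3, len=2). Buffer before: "YEYPEY" (len 6)
  byte 1: read out[3]='P', append. Buffer now: "YEYPEYP"
  byte 2: read out[4]='E', append. Buffer now: "YEYPEYPE"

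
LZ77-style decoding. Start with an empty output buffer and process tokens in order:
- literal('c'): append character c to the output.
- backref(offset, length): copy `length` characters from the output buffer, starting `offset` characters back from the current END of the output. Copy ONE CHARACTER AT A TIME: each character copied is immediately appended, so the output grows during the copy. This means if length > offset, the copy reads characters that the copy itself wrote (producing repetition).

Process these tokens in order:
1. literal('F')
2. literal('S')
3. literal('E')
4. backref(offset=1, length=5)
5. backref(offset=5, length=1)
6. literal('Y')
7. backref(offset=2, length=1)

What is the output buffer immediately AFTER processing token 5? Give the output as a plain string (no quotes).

Token 1: literal('F'). Output: "F"
Token 2: literal('S'). Output: "FS"
Token 3: literal('E'). Output: "FSE"
Token 4: backref(off=1, len=5) (overlapping!). Copied 'EEEEE' from pos 2. Output: "FSEEEEEE"
Token 5: backref(off=5, len=1). Copied 'E' from pos 3. Output: "FSEEEEEEE"

Answer: FSEEEEEEE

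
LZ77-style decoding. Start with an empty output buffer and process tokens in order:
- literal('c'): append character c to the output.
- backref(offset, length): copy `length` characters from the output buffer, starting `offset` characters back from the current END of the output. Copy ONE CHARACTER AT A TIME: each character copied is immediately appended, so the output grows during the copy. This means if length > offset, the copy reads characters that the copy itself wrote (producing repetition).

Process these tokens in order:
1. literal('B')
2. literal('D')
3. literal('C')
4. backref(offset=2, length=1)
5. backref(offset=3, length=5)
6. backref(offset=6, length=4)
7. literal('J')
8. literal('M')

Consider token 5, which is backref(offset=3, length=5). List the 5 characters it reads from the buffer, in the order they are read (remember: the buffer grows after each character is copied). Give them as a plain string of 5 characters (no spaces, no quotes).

Answer: DCDDC

Derivation:
Token 1: literal('B'). Output: "B"
Token 2: literal('D'). Output: "BD"
Token 3: literal('C'). Output: "BDC"
Token 4: backref(off=2, len=1). Copied 'D' from pos 1. Output: "BDCD"
Token 5: backref(off=3, len=5). Buffer before: "BDCD" (len 4)
  byte 1: read out[1]='D', append. Buffer now: "BDCDD"
  byte 2: read out[2]='C', append. Buffer now: "BDCDDC"
  byte 3: read out[3]='D', append. Buffer now: "BDCDDCD"
  byte 4: read out[4]='D', append. Buffer now: "BDCDDCDD"
  byte 5: read out[5]='C', append. Buffer now: "BDCDDCDDC"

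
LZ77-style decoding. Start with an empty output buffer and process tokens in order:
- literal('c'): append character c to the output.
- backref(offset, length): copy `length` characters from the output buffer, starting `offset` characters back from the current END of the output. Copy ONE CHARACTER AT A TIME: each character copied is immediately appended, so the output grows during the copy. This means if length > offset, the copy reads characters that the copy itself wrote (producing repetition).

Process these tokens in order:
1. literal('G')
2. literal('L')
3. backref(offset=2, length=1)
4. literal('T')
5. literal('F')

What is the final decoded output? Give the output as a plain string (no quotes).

Answer: GLGTF

Derivation:
Token 1: literal('G'). Output: "G"
Token 2: literal('L'). Output: "GL"
Token 3: backref(off=2, len=1). Copied 'G' from pos 0. Output: "GLG"
Token 4: literal('T'). Output: "GLGT"
Token 5: literal('F'). Output: "GLGTF"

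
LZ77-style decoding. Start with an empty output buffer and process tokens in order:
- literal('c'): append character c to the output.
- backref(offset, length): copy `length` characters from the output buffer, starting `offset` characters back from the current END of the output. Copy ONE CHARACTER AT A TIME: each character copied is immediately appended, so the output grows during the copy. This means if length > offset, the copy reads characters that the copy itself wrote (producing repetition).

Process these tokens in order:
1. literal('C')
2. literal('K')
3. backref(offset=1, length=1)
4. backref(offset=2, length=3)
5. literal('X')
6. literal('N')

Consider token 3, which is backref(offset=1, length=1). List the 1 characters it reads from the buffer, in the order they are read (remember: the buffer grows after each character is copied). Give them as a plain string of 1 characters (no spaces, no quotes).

Answer: K

Derivation:
Token 1: literal('C'). Output: "C"
Token 2: literal('K'). Output: "CK"
Token 3: backref(off=1, len=1). Buffer before: "CK" (len 2)
  byte 1: read out[1]='K', append. Buffer now: "CKK"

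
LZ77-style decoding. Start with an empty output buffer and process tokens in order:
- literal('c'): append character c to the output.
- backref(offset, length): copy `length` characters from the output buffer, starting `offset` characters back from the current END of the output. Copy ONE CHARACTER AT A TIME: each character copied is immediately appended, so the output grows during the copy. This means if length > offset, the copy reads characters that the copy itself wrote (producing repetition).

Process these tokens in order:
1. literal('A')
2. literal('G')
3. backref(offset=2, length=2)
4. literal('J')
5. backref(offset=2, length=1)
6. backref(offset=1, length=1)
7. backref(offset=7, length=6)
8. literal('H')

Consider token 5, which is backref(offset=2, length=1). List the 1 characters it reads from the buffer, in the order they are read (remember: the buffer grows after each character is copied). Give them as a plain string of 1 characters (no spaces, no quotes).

Answer: G

Derivation:
Token 1: literal('A'). Output: "A"
Token 2: literal('G'). Output: "AG"
Token 3: backref(off=2, len=2). Copied 'AG' from pos 0. Output: "AGAG"
Token 4: literal('J'). Output: "AGAGJ"
Token 5: backref(off=2, len=1). Buffer before: "AGAGJ" (len 5)
  byte 1: read out[3]='G', append. Buffer now: "AGAGJG"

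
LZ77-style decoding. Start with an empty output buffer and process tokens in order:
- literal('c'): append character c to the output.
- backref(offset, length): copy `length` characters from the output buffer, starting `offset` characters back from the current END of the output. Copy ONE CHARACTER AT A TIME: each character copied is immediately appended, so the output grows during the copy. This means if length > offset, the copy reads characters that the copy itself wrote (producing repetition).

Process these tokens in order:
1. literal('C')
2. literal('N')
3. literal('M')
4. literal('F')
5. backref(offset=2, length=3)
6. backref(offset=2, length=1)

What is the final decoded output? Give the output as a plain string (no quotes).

Token 1: literal('C'). Output: "C"
Token 2: literal('N'). Output: "CN"
Token 3: literal('M'). Output: "CNM"
Token 4: literal('F'). Output: "CNMF"
Token 5: backref(off=2, len=3) (overlapping!). Copied 'MFM' from pos 2. Output: "CNMFMFM"
Token 6: backref(off=2, len=1). Copied 'F' from pos 5. Output: "CNMFMFMF"

Answer: CNMFMFMF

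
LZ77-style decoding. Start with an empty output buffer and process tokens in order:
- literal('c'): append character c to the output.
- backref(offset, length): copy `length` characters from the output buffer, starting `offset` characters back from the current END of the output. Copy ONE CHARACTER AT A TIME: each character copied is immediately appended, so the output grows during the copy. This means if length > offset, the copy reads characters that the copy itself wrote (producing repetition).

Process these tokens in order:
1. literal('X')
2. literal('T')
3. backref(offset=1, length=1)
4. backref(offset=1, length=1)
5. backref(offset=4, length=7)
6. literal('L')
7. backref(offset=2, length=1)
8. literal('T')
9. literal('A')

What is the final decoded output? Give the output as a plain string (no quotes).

Token 1: literal('X'). Output: "X"
Token 2: literal('T'). Output: "XT"
Token 3: backref(off=1, len=1). Copied 'T' from pos 1. Output: "XTT"
Token 4: backref(off=1, len=1). Copied 'T' from pos 2. Output: "XTTT"
Token 5: backref(off=4, len=7) (overlapping!). Copied 'XTTTXTT' from pos 0. Output: "XTTTXTTTXTT"
Token 6: literal('L'). Output: "XTTTXTTTXTTL"
Token 7: backref(off=2, len=1). Copied 'T' from pos 10. Output: "XTTTXTTTXTTLT"
Token 8: literal('T'). Output: "XTTTXTTTXTTLTT"
Token 9: literal('A'). Output: "XTTTXTTTXTTLTTA"

Answer: XTTTXTTTXTTLTTA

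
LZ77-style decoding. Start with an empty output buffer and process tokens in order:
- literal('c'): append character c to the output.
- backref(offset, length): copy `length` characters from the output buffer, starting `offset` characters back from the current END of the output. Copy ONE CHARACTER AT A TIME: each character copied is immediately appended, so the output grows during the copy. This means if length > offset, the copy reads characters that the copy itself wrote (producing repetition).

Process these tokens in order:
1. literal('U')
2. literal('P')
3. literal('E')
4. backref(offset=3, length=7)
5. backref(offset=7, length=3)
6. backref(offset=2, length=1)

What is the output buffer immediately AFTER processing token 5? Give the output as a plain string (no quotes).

Token 1: literal('U'). Output: "U"
Token 2: literal('P'). Output: "UP"
Token 3: literal('E'). Output: "UPE"
Token 4: backref(off=3, len=7) (overlapping!). Copied 'UPEUPEU' from pos 0. Output: "UPEUPEUPEU"
Token 5: backref(off=7, len=3). Copied 'UPE' from pos 3. Output: "UPEUPEUPEUUPE"

Answer: UPEUPEUPEUUPE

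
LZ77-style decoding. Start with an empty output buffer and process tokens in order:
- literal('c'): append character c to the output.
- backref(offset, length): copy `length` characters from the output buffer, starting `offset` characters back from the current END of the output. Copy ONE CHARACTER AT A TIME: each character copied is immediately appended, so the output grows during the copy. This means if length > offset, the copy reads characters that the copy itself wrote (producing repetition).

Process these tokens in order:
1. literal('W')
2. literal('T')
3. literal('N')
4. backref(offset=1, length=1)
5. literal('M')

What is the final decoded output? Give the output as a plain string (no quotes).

Token 1: literal('W'). Output: "W"
Token 2: literal('T'). Output: "WT"
Token 3: literal('N'). Output: "WTN"
Token 4: backref(off=1, len=1). Copied 'N' from pos 2. Output: "WTNN"
Token 5: literal('M'). Output: "WTNNM"

Answer: WTNNM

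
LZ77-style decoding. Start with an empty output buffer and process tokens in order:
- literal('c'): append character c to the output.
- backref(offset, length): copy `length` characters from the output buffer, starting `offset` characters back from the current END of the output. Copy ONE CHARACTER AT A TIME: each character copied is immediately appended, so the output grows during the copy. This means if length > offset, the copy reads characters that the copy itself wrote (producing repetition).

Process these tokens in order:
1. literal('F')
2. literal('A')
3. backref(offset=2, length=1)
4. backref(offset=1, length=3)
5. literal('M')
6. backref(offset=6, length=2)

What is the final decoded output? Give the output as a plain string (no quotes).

Token 1: literal('F'). Output: "F"
Token 2: literal('A'). Output: "FA"
Token 3: backref(off=2, len=1). Copied 'F' from pos 0. Output: "FAF"
Token 4: backref(off=1, len=3) (overlapping!). Copied 'FFF' from pos 2. Output: "FAFFFF"
Token 5: literal('M'). Output: "FAFFFFM"
Token 6: backref(off=6, len=2). Copied 'AF' from pos 1. Output: "FAFFFFMAF"

Answer: FAFFFFMAF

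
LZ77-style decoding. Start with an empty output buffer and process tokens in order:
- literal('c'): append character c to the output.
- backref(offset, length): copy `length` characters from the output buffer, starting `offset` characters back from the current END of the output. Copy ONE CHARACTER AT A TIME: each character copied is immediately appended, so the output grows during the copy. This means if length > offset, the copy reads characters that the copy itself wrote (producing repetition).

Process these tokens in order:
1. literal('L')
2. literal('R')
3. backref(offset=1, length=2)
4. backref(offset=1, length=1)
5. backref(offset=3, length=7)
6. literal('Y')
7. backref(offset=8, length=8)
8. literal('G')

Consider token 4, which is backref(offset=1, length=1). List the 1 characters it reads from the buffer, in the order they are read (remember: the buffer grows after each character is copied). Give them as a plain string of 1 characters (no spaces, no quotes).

Answer: R

Derivation:
Token 1: literal('L'). Output: "L"
Token 2: literal('R'). Output: "LR"
Token 3: backref(off=1, len=2) (overlapping!). Copied 'RR' from pos 1. Output: "LRRR"
Token 4: backref(off=1, len=1). Buffer before: "LRRR" (len 4)
  byte 1: read out[3]='R', append. Buffer now: "LRRRR"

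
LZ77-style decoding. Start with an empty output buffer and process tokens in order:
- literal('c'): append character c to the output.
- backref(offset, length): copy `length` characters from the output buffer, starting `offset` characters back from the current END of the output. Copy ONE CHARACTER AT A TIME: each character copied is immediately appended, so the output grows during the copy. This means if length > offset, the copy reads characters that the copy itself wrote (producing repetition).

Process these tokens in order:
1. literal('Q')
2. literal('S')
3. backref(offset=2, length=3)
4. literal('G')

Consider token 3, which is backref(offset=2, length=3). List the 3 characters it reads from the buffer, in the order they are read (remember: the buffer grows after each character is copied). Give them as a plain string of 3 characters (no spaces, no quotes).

Answer: QSQ

Derivation:
Token 1: literal('Q'). Output: "Q"
Token 2: literal('S'). Output: "QS"
Token 3: backref(off=2, len=3). Buffer before: "QS" (len 2)
  byte 1: read out[0]='Q', append. Buffer now: "QSQ"
  byte 2: read out[1]='S', append. Buffer now: "QSQS"
  byte 3: read out[2]='Q', append. Buffer now: "QSQSQ"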